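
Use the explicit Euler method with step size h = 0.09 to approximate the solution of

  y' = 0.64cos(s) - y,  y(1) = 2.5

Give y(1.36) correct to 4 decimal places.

Euler: y_{n+1} = y_n + h·f(s_n, y_n).
s=1.000000, y=2.500000: f=-2.154207 → y ← 2.500000 + 0.09·(-2.154207) = 2.306121
s=1.090000, y=2.306121: f=-2.010131 → y ← 2.306121 + 0.09·(-2.010131) = 2.125210
s=1.180000, y=2.125210: f=-1.881418 → y ← 2.125210 + 0.09·(-1.881418) = 1.955882
s=1.270000, y=1.955882: f=-1.766262 → y ← 1.955882 + 0.09·(-1.766262) = 1.796918
y(1.36) ≈ 1.7969

1.7969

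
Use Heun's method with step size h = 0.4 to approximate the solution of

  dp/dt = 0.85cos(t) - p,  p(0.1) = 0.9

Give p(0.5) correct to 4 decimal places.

Heun: k1 = f(t_n, p_n); k2 = f(t_n + h, p_n + h·k1); p_{n+1} = p_n + (h/2)·(k1 + k2).
t=0.100000, p=0.900000:
  k1 = f(0.100000, 0.900000) = -0.054246
  k2 = f(0.500000, 0.878301) = -0.132356
  p ← 0.900000 + (0.4/2)·(-0.054246 + (-0.132356)) = 0.862679
p(0.5) ≈ 0.8627

0.8627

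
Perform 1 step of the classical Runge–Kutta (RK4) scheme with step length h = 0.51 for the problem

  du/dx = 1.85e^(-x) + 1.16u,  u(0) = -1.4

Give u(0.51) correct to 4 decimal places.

-1.4954

RK4: k1 = f(x_n, u_n); k2 = f(x_n + h/2, u_n + (h/2)·k1); k3 = f(x_n + h/2, u_n + (h/2)·k2); k4 = f(x_n + h, u_n + h·k3); u_{n+1} = u_n + (h/6)·(k1 + 2k2 + 2k3 + k4).
x=0.000000, u=-1.400000:
  k1 = f(0.000000, -1.400000) = 0.226000
  k2 = f(0.255000, -1.342370) = -0.123554
  k3 = f(0.255000, -1.431506) = -0.226952
  k4 = f(0.510000, -1.515745) = -0.647348
  u ← -1.400000 + (0.51/6)·(k1 + 2k2 + 2k3 + k4) = -1.495400
u(0.51) ≈ -1.4954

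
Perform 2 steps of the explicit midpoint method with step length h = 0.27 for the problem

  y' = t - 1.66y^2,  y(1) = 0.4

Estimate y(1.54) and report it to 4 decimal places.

Midpoint: k1 = f(t_n, y_n); k2 = f(t_n + h/2, y_n + (h/2)·k1); y_{n+1} = y_n + h·k2.
t=1.000000, y=0.400000:
  k1 = f(1.000000, 0.400000) = 0.734400
  k2 = f(1.135000, 0.499144) = 0.721420
  y ← 0.400000 + 0.27·0.721420 = 0.594783
t=1.270000, y=0.594783:
  k1 = f(1.270000, 0.594783) = 0.682746
  k2 = f(1.405000, 0.686954) = 0.621636
  y ← 0.594783 + 0.27·0.621636 = 0.762625
y(1.54) ≈ 0.7626

0.7626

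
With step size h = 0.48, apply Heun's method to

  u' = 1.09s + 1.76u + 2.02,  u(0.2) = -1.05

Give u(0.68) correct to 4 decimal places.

-0.6582

Heun: k1 = f(s_n, u_n); k2 = f(s_n + h, u_n + h·k1); u_{n+1} = u_n + (h/2)·(k1 + k2).
s=0.200000, u=-1.050000:
  k1 = f(0.200000, -1.050000) = 0.390000
  k2 = f(0.680000, -0.862800) = 1.242672
  u ← -1.050000 + (0.48/2)·(0.390000 + 1.242672) = -0.658159
u(0.68) ≈ -0.6582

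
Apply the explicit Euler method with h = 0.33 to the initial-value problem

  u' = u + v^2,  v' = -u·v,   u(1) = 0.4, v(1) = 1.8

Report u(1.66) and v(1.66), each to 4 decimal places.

2.9352, 0.7368

Euler on (u,v): u_{n+1} = u_n + h·u', v_{n+1} = v_n + h·v'.
1.000000: (0.400000, 1.800000); f=(3.640000, -0.720000) → (1.601200, 1.562400)
1.330000: (1.601200, 1.562400); f=(4.042294, -2.501715) → (2.935157, 0.736834)
(u(1.66), v(1.66)) ≈ (2.9352, 0.7368)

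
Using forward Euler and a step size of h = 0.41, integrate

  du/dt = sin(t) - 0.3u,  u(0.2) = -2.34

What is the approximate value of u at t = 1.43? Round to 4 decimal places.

-0.9604

Euler: u_{n+1} = u_n + h·f(t_n, u_n).
t=0.200000, u=-2.340000: f=0.900669 → u ← -2.340000 + 0.41·0.900669 = -1.970726
t=0.610000, u=-1.970726: f=1.164085 → u ← -1.970726 + 0.41·1.164085 = -1.493451
t=1.020000, u=-1.493451: f=1.300143 → u ← -1.493451 + 0.41·1.300143 = -0.960392
u(1.43) ≈ -0.9604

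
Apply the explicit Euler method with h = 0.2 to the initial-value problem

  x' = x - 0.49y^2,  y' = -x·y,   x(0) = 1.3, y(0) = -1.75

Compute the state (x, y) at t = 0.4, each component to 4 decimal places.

1.3475, -0.9687

Euler on (x,y): x_{n+1} = x_n + h·x', y_{n+1} = y_n + h·y'.
0.000000: (1.300000, -1.750000); f=(-0.200625, 2.275000) → (1.259875, -1.295000)
0.200000: (1.259875, -1.295000); f=(0.438133, 1.631538) → (1.347502, -0.968692)
(x(0.4), y(0.4)) ≈ (1.3475, -0.9687)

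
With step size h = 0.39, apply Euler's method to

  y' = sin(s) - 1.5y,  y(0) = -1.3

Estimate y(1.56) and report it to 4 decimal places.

Euler: y_{n+1} = y_n + h·f(s_n, y_n).
s=0.000000, y=-1.300000: f=1.950000 → y ← -1.300000 + 0.39·1.950000 = -0.539500
s=0.390000, y=-0.539500: f=1.189438 → y ← -0.539500 + 0.39·1.189438 = -0.075619
s=0.780000, y=-0.075619: f=0.816708 → y ← -0.075619 + 0.39·0.816708 = 0.242897
s=1.170000, y=0.242897: f=0.556405 → y ← 0.242897 + 0.39·0.556405 = 0.459895
y(1.56) ≈ 0.4599

0.4599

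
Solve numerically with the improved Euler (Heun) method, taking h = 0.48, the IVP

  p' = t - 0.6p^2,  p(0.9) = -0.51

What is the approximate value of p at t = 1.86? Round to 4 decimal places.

Heun: k1 = f(t_n, p_n); k2 = f(t_n + h, p_n + h·k1); p_{n+1} = p_n + (h/2)·(k1 + k2).
t=0.900000, p=-0.510000:
  k1 = f(0.900000, -0.510000) = 0.743940
  k2 = f(1.380000, -0.152909) = 1.365971
  p ← -0.510000 + (0.48/2)·(0.743940 + 1.365971) = -0.003621
t=1.380000, p=-0.003621:
  k1 = f(1.380000, -0.003621) = 1.379992
  k2 = f(1.860000, 0.658775) = 1.599609
  p ← -0.003621 + (0.48/2)·(1.379992 + 1.599609) = 0.711483
p(1.86) ≈ 0.7115

0.7115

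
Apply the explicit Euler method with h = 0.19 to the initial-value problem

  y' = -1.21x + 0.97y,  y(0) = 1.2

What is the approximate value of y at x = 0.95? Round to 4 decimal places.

Euler: y_{n+1} = y_n + h·f(x_n, y_n).
x=0.000000, y=1.200000: f=1.164000 → y ← 1.200000 + 0.19·1.164000 = 1.421160
x=0.190000, y=1.421160: f=1.148625 → y ← 1.421160 + 0.19·1.148625 = 1.639399
x=0.380000, y=1.639399: f=1.130417 → y ← 1.639399 + 0.19·1.130417 = 1.854178
x=0.570000, y=1.854178: f=1.108853 → y ← 1.854178 + 0.19·1.108853 = 2.064860
x=0.760000, y=2.064860: f=1.083314 → y ← 2.064860 + 0.19·1.083314 = 2.270690
y(0.95) ≈ 2.2707

2.2707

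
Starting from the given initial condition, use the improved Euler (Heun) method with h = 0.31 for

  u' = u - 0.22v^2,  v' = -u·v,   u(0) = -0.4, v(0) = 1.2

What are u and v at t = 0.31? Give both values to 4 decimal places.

-0.6696, 1.4045

Heun on (u,v): k1 = f(t_n, state_n); k2 = f(t_n + h, state_n + h·k1); state_{n+1} = state_n + (h/2)·(k1 + k2).
0.000000: (-0.400000, 1.200000)
  k1 = (-0.716800, 0.480000)
  predictor → (-0.622208, 1.348800)
  k2 = (-1.022446, 0.839234)
  → (-0.669583, 1.404481)
(u(0.31), v(0.31)) ≈ (-0.6696, 1.4045)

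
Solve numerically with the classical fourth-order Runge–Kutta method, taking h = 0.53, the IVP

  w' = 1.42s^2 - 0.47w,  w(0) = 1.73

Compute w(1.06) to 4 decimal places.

1.5514

RK4: k1 = f(s_n, w_n); k2 = f(s_n + h/2, w_n + (h/2)·k1); k3 = f(s_n + h/2, w_n + (h/2)·k2); k4 = f(s_n + h, w_n + h·k3); w_{n+1} = w_n + (h/6)·(k1 + 2k2 + 2k3 + k4).
s=0.000000, w=1.730000:
  k1 = f(0.000000, 1.730000) = -0.813100
  k2 = f(0.265000, 1.514528) = -0.612109
  k3 = f(0.265000, 1.567791) = -0.637142
  k4 = f(0.530000, 1.392315) = -0.255510
  w ← 1.730000 + (0.53/6)·(k1 + 2k2 + 2k3 + k4) = 1.414905
s=0.530000, w=1.414905:
  k1 = f(0.530000, 1.414905) = -0.266127
  k2 = f(0.795000, 1.344381) = 0.265616
  k3 = f(0.795000, 1.485293) = 0.199388
  k4 = f(1.060000, 1.520581) = 0.880839
  w ← 1.414905 + (0.53/6)·(k1 + 2k2 + 2k3 + k4) = 1.551355
w(1.06) ≈ 1.5514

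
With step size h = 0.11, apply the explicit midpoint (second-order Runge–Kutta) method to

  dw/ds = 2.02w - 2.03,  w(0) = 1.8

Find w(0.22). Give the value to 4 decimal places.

Midpoint: k1 = f(s_n, w_n); k2 = f(s_n + h/2, w_n + (h/2)·k1); w_{n+1} = w_n + h·k2.
s=0.000000, w=1.800000:
  k1 = f(0.000000, 1.800000) = 1.606000
  k2 = f(0.055000, 1.888330) = 1.784427
  w ← 1.800000 + 0.11·1.784427 = 1.996287
s=0.110000, w=1.996287:
  k1 = f(0.110000, 1.996287) = 2.002500
  k2 = f(0.165000, 2.106424) = 2.224977
  w ← 1.996287 + 0.11·2.224977 = 2.241034
w(0.22) ≈ 2.2410

2.2410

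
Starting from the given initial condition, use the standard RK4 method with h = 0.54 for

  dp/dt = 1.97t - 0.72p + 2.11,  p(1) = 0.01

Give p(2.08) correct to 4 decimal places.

RK4: k1 = f(t_n, p_n); k2 = f(t_n + h/2, p_n + (h/2)·k1); k3 = f(t_n + h/2, p_n + (h/2)·k2); k4 = f(t_n + h, p_n + h·k3); p_{n+1} = p_n + (h/6)·(k1 + 2k2 + 2k3 + k4).
t=1.000000, p=0.010000:
  k1 = f(1.000000, 0.010000) = 4.072800
  k2 = f(1.270000, 1.109656) = 3.812948
  k3 = f(1.270000, 1.039496) = 3.863463
  k4 = f(1.540000, 2.096270) = 3.634486
  p ← 0.010000 + (0.54/6)·(k1 + 2k2 + 2k3 + k4) = 2.085410
t=1.540000, p=2.085410:
  k1 = f(1.540000, 2.085410) = 3.642305
  k2 = f(1.810000, 3.068832) = 3.466141
  k3 = f(1.810000, 3.021268) = 3.500387
  k4 = f(2.080000, 3.975619) = 3.345155
  p ← 2.085410 + (0.54/6)·(k1 + 2k2 + 2k3 + k4) = 3.968256
p(2.08) ≈ 3.9683

3.9683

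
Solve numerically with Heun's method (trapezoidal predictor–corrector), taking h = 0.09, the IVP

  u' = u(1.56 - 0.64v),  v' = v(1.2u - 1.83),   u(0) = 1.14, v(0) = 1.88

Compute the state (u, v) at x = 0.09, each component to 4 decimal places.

Heun on (u,v): k1 = f(x_n, state_n); k2 = f(x_n + h, state_n + h·k1); state_{n+1} = state_n + (h/2)·(k1 + k2).
0.000000: (1.140000, 1.880000)
  k1 = (0.406752, -0.868560)
  predictor → (1.176608, 1.801830)
  k2 = (0.478678, -0.753292)
  → (1.179844, 1.807017)
(u(0.09), v(0.09)) ≈ (1.1798, 1.8070)

1.1798, 1.8070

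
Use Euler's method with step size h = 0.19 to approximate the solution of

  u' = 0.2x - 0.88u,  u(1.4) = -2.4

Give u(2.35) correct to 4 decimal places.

Euler: u_{n+1} = u_n + h·f(x_n, u_n).
x=1.400000, u=-2.400000: f=2.392000 → u ← -2.400000 + 0.19·2.392000 = -1.945520
x=1.590000, u=-1.945520: f=2.030058 → u ← -1.945520 + 0.19·2.030058 = -1.559809
x=1.780000, u=-1.559809: f=1.728632 → u ← -1.559809 + 0.19·1.728632 = -1.231369
x=1.970000, u=-1.231369: f=1.477605 → u ← -1.231369 + 0.19·1.477605 = -0.950624
x=2.160000, u=-0.950624: f=1.268549 → u ← -0.950624 + 0.19·1.268549 = -0.709600
u(2.35) ≈ -0.7096

-0.7096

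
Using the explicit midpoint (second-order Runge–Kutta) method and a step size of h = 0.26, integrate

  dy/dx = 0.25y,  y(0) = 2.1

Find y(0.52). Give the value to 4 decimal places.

Midpoint: k1 = f(x_n, y_n); k2 = f(x_n + h/2, y_n + (h/2)·k1); y_{n+1} = y_n + h·k2.
x=0.000000, y=2.100000:
  k1 = f(0.000000, 2.100000) = 0.525000
  k2 = f(0.130000, 2.168250) = 0.542063
  y ← 2.100000 + 0.26·0.542063 = 2.240936
x=0.260000, y=2.240936:
  k1 = f(0.260000, 2.240936) = 0.560234
  k2 = f(0.390000, 2.313767) = 0.578442
  y ← 2.240936 + 0.26·0.578442 = 2.391331
y(0.52) ≈ 2.3913

2.3913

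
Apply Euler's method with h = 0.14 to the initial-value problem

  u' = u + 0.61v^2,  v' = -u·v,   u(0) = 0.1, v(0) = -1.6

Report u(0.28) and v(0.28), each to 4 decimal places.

Euler on (u,v): u_{n+1} = u_n + h·u', v_{n+1} = v_n + h·v'.
0.000000: (0.100000, -1.600000); f=(1.661600, 0.160000) → (0.332624, -1.577600)
0.140000: (0.332624, -1.577600); f=(1.850805, 0.524748) → (0.591737, -1.504135)
(u(0.28), v(0.28)) ≈ (0.5917, -1.5041)

0.5917, -1.5041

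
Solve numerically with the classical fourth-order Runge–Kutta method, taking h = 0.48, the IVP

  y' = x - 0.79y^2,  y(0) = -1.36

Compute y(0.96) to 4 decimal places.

-16.5089

RK4: k1 = f(x_n, y_n); k2 = f(x_n + h/2, y_n + (h/2)·k1); k3 = f(x_n + h/2, y_n + (h/2)·k2); k4 = f(x_n + h, y_n + h·k3); y_{n+1} = y_n + (h/6)·(k1 + 2k2 + 2k3 + k4).
x=0.000000, y=-1.360000:
  k1 = f(0.000000, -1.360000) = -1.461184
  k2 = f(0.240000, -1.710684) = -2.071888
  k3 = f(0.240000, -1.857253) = -2.485017
  k4 = f(0.480000, -2.552808) = -4.668296
  y ← -1.360000 + (0.48/6)·(k1 + 2k2 + 2k3 + k4) = -2.579463
x=0.480000, y=-2.579463:
  k1 = f(0.480000, -2.579463) = -4.776368
  k2 = f(0.720000, -3.725792) = -10.246403
  k3 = f(0.720000, -5.038600) = -19.336116
  k4 = f(0.960000, -11.860799) = -110.176059
  y ← -2.579463 + (0.48/6)·(k1 + 2k2 + 2k3 + k4) = -16.508860
y(0.96) ≈ -16.5089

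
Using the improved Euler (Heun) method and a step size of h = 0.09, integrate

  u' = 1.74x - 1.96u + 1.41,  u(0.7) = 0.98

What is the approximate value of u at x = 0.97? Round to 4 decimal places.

Heun: k1 = f(x_n, u_n); k2 = f(x_n + h, u_n + h·k1); u_{n+1} = u_n + (h/2)·(k1 + k2).
x=0.700000, u=0.980000:
  k1 = f(0.700000, 0.980000) = 0.707200
  k2 = f(0.790000, 1.043648) = 0.739050
  u ← 0.980000 + (0.09/2)·(0.707200 + 0.739050) = 1.045081
x=0.790000, u=1.045081:
  k1 = f(0.790000, 1.045081) = 0.736241
  k2 = f(0.880000, 1.111343) = 0.762968
  u ← 1.045081 + (0.09/2)·(0.736241 + 0.762968) = 1.112546
x=0.880000, u=1.112546:
  k1 = f(0.880000, 1.112546) = 0.760611
  k2 = f(0.970000, 1.181001) = 0.783039
  u ← 1.112546 + (0.09/2)·(0.760611 + 0.783039) = 1.182010
u(0.97) ≈ 1.1820

1.1820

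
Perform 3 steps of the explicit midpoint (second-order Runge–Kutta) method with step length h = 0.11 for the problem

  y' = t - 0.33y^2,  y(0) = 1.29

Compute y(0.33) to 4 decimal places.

Midpoint: k1 = f(t_n, y_n); k2 = f(t_n + h/2, y_n + (h/2)·k1); y_{n+1} = y_n + h·k2.
t=0.000000, y=1.290000:
  k1 = f(0.000000, 1.290000) = -0.549153
  k2 = f(0.055000, 1.259797) = -0.468739
  y ← 1.290000 + 0.11·(-0.468739) = 1.238439
t=0.110000, y=1.238439:
  k1 = f(0.110000, 1.238439) = -0.396131
  k2 = f(0.165000, 1.216652) = -0.323480
  y ← 1.238439 + 0.11·(-0.323480) = 1.202856
t=0.220000, y=1.202856:
  k1 = f(0.220000, 1.202856) = -0.257465
  k2 = f(0.275000, 1.188695) = -0.191289
  y ← 1.202856 + 0.11·(-0.191289) = 1.181814
y(0.33) ≈ 1.1818

1.1818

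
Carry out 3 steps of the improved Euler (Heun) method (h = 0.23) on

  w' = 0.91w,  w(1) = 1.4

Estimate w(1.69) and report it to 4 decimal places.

Heun: k1 = f(s_n, w_n); k2 = f(s_n + h, w_n + h·k1); w_{n+1} = w_n + (h/2)·(k1 + k2).
s=1.000000, w=1.400000:
  k1 = f(1.000000, 1.400000) = 1.274000
  k2 = f(1.230000, 1.693020) = 1.540648
  w ← 1.400000 + (0.23/2)·(1.274000 + 1.540648) = 1.723685
s=1.230000, w=1.723685:
  k1 = f(1.230000, 1.723685) = 1.568553
  k2 = f(1.460000, 2.084452) = 1.896851
  w ← 1.723685 + (0.23/2)·(1.568553 + 1.896851) = 2.122206
s=1.460000, w=2.122206:
  k1 = f(1.460000, 2.122206) = 1.931207
  k2 = f(1.690000, 2.566384) = 2.335409
  w ← 2.122206 + (0.23/2)·(1.931207 + 2.335409) = 2.612867
w(1.69) ≈ 2.6129

2.6129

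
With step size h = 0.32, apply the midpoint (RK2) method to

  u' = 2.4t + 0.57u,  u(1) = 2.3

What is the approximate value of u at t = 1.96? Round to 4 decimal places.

8.3173

Midpoint: k1 = f(t_n, u_n); k2 = f(t_n + h/2, u_n + (h/2)·k1); u_{n+1} = u_n + h·k2.
t=1.000000, u=2.300000:
  k1 = f(1.000000, 2.300000) = 3.711000
  k2 = f(1.160000, 2.893760) = 4.433443
  u ← 2.300000 + 0.32·4.433443 = 3.718702
t=1.320000, u=3.718702:
  k1 = f(1.320000, 3.718702) = 5.287660
  k2 = f(1.480000, 4.564727) = 6.153895
  u ← 3.718702 + 0.32·6.153895 = 5.687948
t=1.640000, u=5.687948:
  k1 = f(1.640000, 5.687948) = 7.178130
  k2 = f(1.800000, 6.836449) = 8.216776
  u ← 5.687948 + 0.32·8.216776 = 8.317316
u(1.96) ≈ 8.3173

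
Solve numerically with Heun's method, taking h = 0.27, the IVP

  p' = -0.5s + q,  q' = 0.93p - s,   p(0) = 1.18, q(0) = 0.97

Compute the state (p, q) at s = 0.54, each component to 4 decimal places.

1.7897, 1.5591

Heun on (p,q): k1 = f(s_n, state_n); k2 = f(s_n + h, state_n + h·k1); state_{n+1} = state_n + (h/2)·(k1 + k2).
0.000000: (1.180000, 0.970000)
  k1 = (0.970000, 1.097400)
  predictor → (1.441900, 1.266298)
  k2 = (1.131298, 1.070967)
  → (1.463675, 1.262730)
0.270000: (1.463675, 1.262730)
  k1 = (1.127730, 1.091218)
  predictor → (1.768162, 1.557358)
  k2 = (1.287358, 1.104391)
  → (1.789712, 1.559137)
(p(0.54), q(0.54)) ≈ (1.7897, 1.5591)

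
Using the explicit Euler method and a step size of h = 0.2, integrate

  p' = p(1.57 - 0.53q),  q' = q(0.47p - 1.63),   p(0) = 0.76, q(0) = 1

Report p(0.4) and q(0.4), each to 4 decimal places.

Euler on (p,q): p_{n+1} = p_n + h·p', q_{n+1} = q_n + h·q'.
0.000000: (0.760000, 1.000000); f=(0.790400, -1.272800) → (0.918080, 0.745440)
0.200000: (0.918080, 0.745440); f=(1.078668, -0.893412) → (1.133814, 0.566758)
(p(0.4), q(0.4)) ≈ (1.1338, 0.5668)

1.1338, 0.5668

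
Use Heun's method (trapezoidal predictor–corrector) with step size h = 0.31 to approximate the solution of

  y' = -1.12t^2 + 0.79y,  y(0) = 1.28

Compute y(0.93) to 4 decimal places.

2.2804

Heun: k1 = f(t_n, y_n); k2 = f(t_n + h, y_n + h·k1); y_{n+1} = y_n + (h/2)·(k1 + k2).
t=0.000000, y=1.280000:
  k1 = f(0.000000, 1.280000) = 1.011200
  k2 = f(0.310000, 1.593472) = 1.151211
  y ← 1.280000 + (0.31/2)·(1.011200 + 1.151211) = 1.615174
t=0.310000, y=1.615174:
  k1 = f(0.310000, 1.615174) = 1.168355
  k2 = f(0.620000, 1.977364) = 1.131589
  y ← 1.615174 + (0.31/2)·(1.168355 + 1.131589) = 1.971665
t=0.620000, y=1.971665:
  k1 = f(0.620000, 1.971665) = 1.127087
  k2 = f(0.930000, 2.321062) = 0.864951
  y ← 1.971665 + (0.31/2)·(1.127087 + 0.864951) = 2.280431
y(0.93) ≈ 2.2804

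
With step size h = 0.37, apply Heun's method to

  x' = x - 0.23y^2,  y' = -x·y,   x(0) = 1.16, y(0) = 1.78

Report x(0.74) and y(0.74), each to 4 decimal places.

Heun on (x,y): k1 = f(t_n, state_n); k2 = f(t_n + h, state_n + h·k1); state_{n+1} = state_n + (h/2)·(k1 + k2).
0.000000: (1.160000, 1.780000)
  k1 = (0.431268, -2.064800)
  predictor → (1.319569, 1.016024)
  k2 = (1.082139, -1.340714)
  → (1.439980, 1.149980)
0.370000: (1.439980, 1.149980)
  k1 = (1.135816, -1.655948)
  predictor → (1.860232, 0.537279)
  k2 = (1.793838, -0.999464)
  → (1.981966, 0.658729)
(x(0.74), y(0.74)) ≈ (1.9820, 0.6587)

1.9820, 0.6587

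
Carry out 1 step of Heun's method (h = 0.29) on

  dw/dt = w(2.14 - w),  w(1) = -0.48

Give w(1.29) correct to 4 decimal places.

-1.0279

Heun: k1 = f(t_n, w_n); k2 = f(t_n + h, w_n + h·k1); w_{n+1} = w_n + (h/2)·(k1 + k2).
t=1.000000, w=-0.480000:
  k1 = f(1.000000, -0.480000) = -1.257600
  k2 = f(1.290000, -0.844704) = -2.521191
  w ← -0.480000 + (0.29/2)·(-1.257600 + (-2.521191)) = -1.027925
w(1.29) ≈ -1.0279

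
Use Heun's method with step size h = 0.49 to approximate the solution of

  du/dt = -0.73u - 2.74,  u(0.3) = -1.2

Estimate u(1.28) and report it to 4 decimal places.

-2.4797

Heun: k1 = f(t_n, u_n); k2 = f(t_n + h, u_n + h·k1); u_{n+1} = u_n + (h/2)·(k1 + k2).
t=0.300000, u=-1.200000:
  k1 = f(0.300000, -1.200000) = -1.864000
  k2 = f(0.790000, -2.113360) = -1.197247
  u ← -1.200000 + (0.49/2)·(-1.864000 + (-1.197247)) = -1.950006
t=0.790000, u=-1.950006:
  k1 = f(0.790000, -1.950006) = -1.316496
  k2 = f(1.280000, -2.595089) = -0.845585
  u ← -1.950006 + (0.49/2)·(-1.316496 + (-0.845585)) = -2.479715
u(1.28) ≈ -2.4797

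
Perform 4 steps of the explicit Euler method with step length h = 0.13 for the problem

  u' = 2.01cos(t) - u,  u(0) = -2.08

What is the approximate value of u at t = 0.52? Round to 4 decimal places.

-0.3621

Euler: u_{n+1} = u_n + h·f(t_n, u_n).
t=0.000000, u=-2.080000: f=4.090000 → u ← -2.080000 + 0.13·4.090000 = -1.548300
t=0.130000, u=-1.548300: f=3.541339 → u ← -1.548300 + 0.13·3.541339 = -1.087926
t=0.260000, u=-1.087926: f=3.030370 → u ← -1.087926 + 0.13·3.030370 = -0.693978
t=0.390000, u=-0.693978: f=2.553045 → u ← -0.693978 + 0.13·2.553045 = -0.362082
u(0.52) ≈ -0.3621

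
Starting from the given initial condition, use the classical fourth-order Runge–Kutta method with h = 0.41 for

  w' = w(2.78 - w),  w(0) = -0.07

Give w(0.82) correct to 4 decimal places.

RK4: k1 = f(x_n, w_n); k2 = f(x_n + h/2, w_n + (h/2)·k1); k3 = f(x_n + h/2, w_n + (h/2)·k2); k4 = f(x_n + h, w_n + h·k3); w_{n+1} = w_n + (h/6)·(k1 + 2k2 + 2k3 + k4).
x=0.000000, w=-0.070000:
  k1 = f(0.000000, -0.070000) = -0.199500
  k2 = f(0.205000, -0.110898) = -0.320593
  k3 = f(0.205000, -0.135722) = -0.395726
  k4 = f(0.410000, -0.232248) = -0.699588
  w ← -0.070000 + (0.41/6)·(k1 + 2k2 + 2k3 + k4) = -0.229335
x=0.410000, w=-0.229335:
  k1 = f(0.410000, -0.229335) = -0.690145
  k2 = f(0.615000, -0.370814) = -1.168367
  k3 = f(0.615000, -0.468850) = -1.523224
  k4 = f(0.820000, -0.853856) = -3.102791
  w ← -0.229335 + (0.41/6)·(k1 + 2k2 + 2k3 + k4) = -0.856369
w(0.82) ≈ -0.8564

-0.8564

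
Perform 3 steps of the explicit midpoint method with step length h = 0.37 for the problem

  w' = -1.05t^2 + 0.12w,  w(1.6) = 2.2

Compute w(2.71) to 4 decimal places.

-3.3088

Midpoint: k1 = f(t_n, w_n); k2 = f(t_n + h/2, w_n + (h/2)·k1); w_{n+1} = w_n + h·k2.
t=1.600000, w=2.200000:
  k1 = f(1.600000, 2.200000) = -2.424000
  k2 = f(1.785000, 1.751560) = -3.135349
  w ← 2.200000 + 0.37·(-3.135349) = 1.039921
t=1.970000, w=1.039921:
  k1 = f(1.970000, 1.039921) = -3.950154
  k2 = f(2.155000, 0.309142) = -4.839129
  w ← 1.039921 + 0.37·(-4.839129) = -0.750557
t=2.340000, w=-0.750557:
  k1 = f(2.340000, -0.750557) = -5.839447
  k2 = f(2.525000, -1.830855) = -6.914109
  w ← -0.750557 + 0.37·(-6.914109) = -3.308777
w(2.71) ≈ -3.3088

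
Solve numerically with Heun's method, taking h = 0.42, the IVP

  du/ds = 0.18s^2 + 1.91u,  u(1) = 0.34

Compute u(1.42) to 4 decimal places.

Heun: k1 = f(s_n, u_n); k2 = f(s_n + h, u_n + h·k1); u_{n+1} = u_n + (h/2)·(k1 + k2).
s=1.000000, u=0.340000:
  k1 = f(1.000000, 0.340000) = 0.829400
  k2 = f(1.420000, 0.688348) = 1.677697
  u ← 0.340000 + (0.42/2)·(0.829400 + 1.677697) = 0.866490
u(1.42) ≈ 0.8665

0.8665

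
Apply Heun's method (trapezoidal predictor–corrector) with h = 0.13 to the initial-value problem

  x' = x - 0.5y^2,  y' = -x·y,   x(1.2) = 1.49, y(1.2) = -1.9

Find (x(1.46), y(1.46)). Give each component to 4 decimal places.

Heun on (x,y): k1 = f(t_n, state_n); k2 = f(t_n + h, state_n + h·k1); state_{n+1} = state_n + (h/2)·(k1 + k2).
1.200000: (1.490000, -1.900000)
  k1 = (-0.315000, 2.831000)
  predictor → (1.449050, -1.531970)
  k2 = (0.275584, 2.219901)
  → (1.487438, -1.571691)
1.330000: (1.487438, -1.571691)
  k1 = (0.252331, 2.337793)
  predictor → (1.520241, -1.267778)
  k2 = (0.716610, 1.927328)
  → (1.550419, -1.294458)
(x(1.46), y(1.46)) ≈ (1.5504, -1.2945)

1.5504, -1.2945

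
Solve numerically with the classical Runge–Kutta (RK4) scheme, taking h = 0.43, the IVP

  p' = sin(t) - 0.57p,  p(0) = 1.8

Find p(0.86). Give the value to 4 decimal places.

RK4: k1 = f(t_n, p_n); k2 = f(t_n + h/2, p_n + (h/2)·k1); k3 = f(t_n + h/2, p_n + (h/2)·k2); k4 = f(t_n + h, p_n + h·k3); p_{n+1} = p_n + (h/6)·(k1 + 2k2 + 2k3 + k4).
t=0.000000, p=1.800000:
  k1 = f(0.000000, 1.800000) = -1.026000
  k2 = f(0.215000, 1.579410) = -0.686916
  k3 = f(0.215000, 1.652313) = -0.728471
  k4 = f(0.430000, 1.486757) = -0.430581
  p ← 1.800000 + (0.43/6)·(k1 + 2k2 + 2k3 + k4) = 1.492740
t=0.430000, p=1.492740:
  k1 = f(0.430000, 1.492740) = -0.433991
  k2 = f(0.645000, 1.399432) = -0.196478
  k3 = f(0.645000, 1.450497) = -0.225585
  k4 = f(0.860000, 1.395738) = -0.037728
  p ← 1.492740 + (0.43/6)·(k1 + 2k2 + 2k3 + k4) = 1.398437
p(0.86) ≈ 1.3984

1.3984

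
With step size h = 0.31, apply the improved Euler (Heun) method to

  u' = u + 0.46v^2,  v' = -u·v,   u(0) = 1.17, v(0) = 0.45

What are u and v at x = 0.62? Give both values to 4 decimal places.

2.2014, 0.1749

Heun on (u,v): k1 = f(x_n, state_n); k2 = f(x_n + h, state_n + h·k1); state_{n+1} = state_n + (h/2)·(k1 + k2).
0.000000: (1.170000, 0.450000)
  k1 = (1.263150, -0.526500)
  predictor → (1.561576, 0.286785)
  k2 = (1.599409, -0.447837)
  → (1.613697, 0.298978)
0.310000: (1.613697, 0.298978)
  k1 = (1.654815, -0.482460)
  predictor → (2.126689, 0.149415)
  k2 = (2.136959, -0.317760)
  → (2.201422, 0.174944)
(u(0.62), v(0.62)) ≈ (2.2014, 0.1749)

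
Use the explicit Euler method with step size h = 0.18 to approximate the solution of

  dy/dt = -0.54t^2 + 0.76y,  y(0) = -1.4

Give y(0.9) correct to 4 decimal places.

Euler: y_{n+1} = y_n + h·f(t_n, y_n).
t=0.000000, y=-1.400000: f=-1.064000 → y ← -1.400000 + 0.18·(-1.064000) = -1.591520
t=0.180000, y=-1.591520: f=-1.227051 → y ← -1.591520 + 0.18·(-1.227051) = -1.812389
t=0.360000, y=-1.812389: f=-1.447400 → y ← -1.812389 + 0.18·(-1.447400) = -2.072921
t=0.540000, y=-2.072921: f=-1.732884 → y ← -2.072921 + 0.18·(-1.732884) = -2.384840
t=0.720000, y=-2.384840: f=-2.092415 → y ← -2.384840 + 0.18·(-2.092415) = -2.761475
y(0.9) ≈ -2.7615

-2.7615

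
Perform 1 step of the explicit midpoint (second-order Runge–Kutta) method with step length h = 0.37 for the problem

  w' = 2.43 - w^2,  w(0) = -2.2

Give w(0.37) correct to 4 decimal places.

Midpoint: k1 = f(t_n, w_n); k2 = f(t_n + h/2, w_n + (h/2)·k1); w_{n+1} = w_n + h·k2.
t=0.000000, w=-2.200000:
  k1 = f(0.000000, -2.200000) = -2.410000
  k2 = f(0.185000, -2.645850) = -4.570522
  w ← -2.200000 + 0.37·(-4.570522) = -3.891093
w(0.37) ≈ -3.8911

-3.8911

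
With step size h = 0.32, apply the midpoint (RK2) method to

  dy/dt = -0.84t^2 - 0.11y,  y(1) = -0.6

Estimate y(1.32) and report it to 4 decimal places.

-0.9362

Midpoint: k1 = f(t_n, y_n); k2 = f(t_n + h/2, y_n + (h/2)·k1); y_{n+1} = y_n + h·k2.
t=1.000000, y=-0.600000:
  k1 = f(1.000000, -0.600000) = -0.774000
  k2 = f(1.160000, -0.723840) = -1.050682
  y ← -0.600000 + 0.32·(-1.050682) = -0.936218
y(1.32) ≈ -0.9362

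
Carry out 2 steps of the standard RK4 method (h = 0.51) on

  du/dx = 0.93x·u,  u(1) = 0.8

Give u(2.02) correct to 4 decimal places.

3.3429

RK4: k1 = f(x_n, u_n); k2 = f(x_n + h/2, u_n + (h/2)·k1); k3 = f(x_n + h/2, u_n + (h/2)·k2); k4 = f(x_n + h, u_n + h·k3); u_{n+1} = u_n + (h/6)·(k1 + 2k2 + 2k3 + k4).
x=1.000000, u=0.800000:
  k1 = f(1.000000, 0.800000) = 0.744000
  k2 = f(1.255000, 0.989720) = 1.155152
  k3 = f(1.255000, 1.094564) = 1.277520
  k4 = f(1.510000, 1.451535) = 2.038391
  u ← 0.800000 + (0.51/6)·(k1 + 2k2 + 2k3 + k4) = 1.450057
x=1.510000, u=1.450057:
  k1 = f(1.510000, 1.450057) = 2.036316
  k2 = f(1.765000, 1.969318) = 3.232537
  k3 = f(1.765000, 2.274354) = 3.733239
  k4 = f(2.020000, 3.354009) = 6.300842
  u ← 1.450057 + (0.51/6)·(k1 + 2k2 + 2k3 + k4) = 3.342898
u(2.02) ≈ 3.3429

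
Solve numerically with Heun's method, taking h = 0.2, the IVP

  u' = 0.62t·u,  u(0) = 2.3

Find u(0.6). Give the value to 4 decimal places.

2.5709

Heun: k1 = f(t_n, u_n); k2 = f(t_n + h, u_n + h·k1); u_{n+1} = u_n + (h/2)·(k1 + k2).
t=0.000000, u=2.300000:
  k1 = f(0.000000, 2.300000) = 0.000000
  k2 = f(0.200000, 2.300000) = 0.285200
  u ← 2.300000 + (0.2/2)·(0.000000 + 0.285200) = 2.328520
t=0.200000, u=2.328520:
  k1 = f(0.200000, 2.328520) = 0.288736
  k2 = f(0.400000, 2.386267) = 0.591794
  u ← 2.328520 + (0.2/2)·(0.288736 + 0.591794) = 2.416573
t=0.400000, u=2.416573:
  k1 = f(0.400000, 2.416573) = 0.599310
  k2 = f(0.600000, 2.536435) = 0.943554
  u ← 2.416573 + (0.2/2)·(0.599310 + 0.943554) = 2.570859
u(0.6) ≈ 2.5709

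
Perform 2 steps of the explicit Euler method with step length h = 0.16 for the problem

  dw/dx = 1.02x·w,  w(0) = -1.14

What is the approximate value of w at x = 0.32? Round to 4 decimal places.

Euler: w_{n+1} = w_n + h·f(x_n, w_n).
x=0.000000, w=-1.140000: f=0.000000 → w ← -1.140000 + 0.16·0.000000 = -1.140000
x=0.160000, w=-1.140000: f=-0.186048 → w ← -1.140000 + 0.16·(-0.186048) = -1.169768
w(0.32) ≈ -1.1698

-1.1698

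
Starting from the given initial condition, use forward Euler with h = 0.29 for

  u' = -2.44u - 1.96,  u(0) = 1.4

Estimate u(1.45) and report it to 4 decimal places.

-0.7986

Euler: u_{n+1} = u_n + h·f(t_n, u_n).
t=0.000000, u=1.400000: f=-5.376000 → u ← 1.400000 + 0.29·(-5.376000) = -0.159040
t=0.290000, u=-0.159040: f=-1.571942 → u ← -0.159040 + 0.29·(-1.571942) = -0.614903
t=0.580000, u=-0.614903: f=-0.459636 → u ← -0.614903 + 0.29·(-0.459636) = -0.748198
t=0.870000, u=-0.748198: f=-0.134398 → u ← -0.748198 + 0.29·(-0.134398) = -0.787173
t=1.160000, u=-0.787173: f=-0.039298 → u ← -0.787173 + 0.29·(-0.039298) = -0.798569
u(1.45) ≈ -0.7986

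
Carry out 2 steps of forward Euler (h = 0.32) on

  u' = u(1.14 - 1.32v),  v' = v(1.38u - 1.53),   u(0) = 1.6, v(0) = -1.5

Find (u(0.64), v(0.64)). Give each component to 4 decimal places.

6.8293, -3.5092

Euler on (u,v): u_{n+1} = u_n + h·u', v_{n+1} = v_n + h·v'.
0.000000: (1.600000, -1.500000); f=(4.992000, -1.017000) → (3.197440, -1.825440)
0.320000: (3.197440, -1.825440); f=(11.349572, -5.261771) → (6.829303, -3.509207)
(u(0.64), v(0.64)) ≈ (6.8293, -3.5092)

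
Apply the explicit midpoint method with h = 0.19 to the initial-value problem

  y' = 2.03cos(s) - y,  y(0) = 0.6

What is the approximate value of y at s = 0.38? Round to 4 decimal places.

Midpoint: k1 = f(s_n, y_n); k2 = f(s_n + h/2, y_n + (h/2)·k1); y_{n+1} = y_n + h·k2.
s=0.000000, y=0.600000:
  k1 = f(0.000000, 0.600000) = 1.430000
  k2 = f(0.095000, 0.735850) = 1.284997
  y ← 0.600000 + 0.19·1.284997 = 0.844149
s=0.190000, y=0.844149:
  k1 = f(0.190000, 0.844149) = 1.149319
  k2 = f(0.285000, 0.953335) = 0.994778
  y ← 0.844149 + 0.19·0.994778 = 1.033157
y(0.38) ≈ 1.0332

1.0332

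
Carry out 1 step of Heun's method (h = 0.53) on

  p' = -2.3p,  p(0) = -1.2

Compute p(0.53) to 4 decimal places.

Heun: k1 = f(x_n, p_n); k2 = f(x_n + h, p_n + h·k1); p_{n+1} = p_n + (h/2)·(k1 + k2).
x=0.000000, p=-1.200000:
  k1 = f(0.000000, -1.200000) = 2.760000
  k2 = f(0.530000, 0.262800) = -0.604440
  p ← -1.200000 + (0.53/2)·(2.760000 + (-0.604440)) = -0.628777
p(0.53) ≈ -0.6288

-0.6288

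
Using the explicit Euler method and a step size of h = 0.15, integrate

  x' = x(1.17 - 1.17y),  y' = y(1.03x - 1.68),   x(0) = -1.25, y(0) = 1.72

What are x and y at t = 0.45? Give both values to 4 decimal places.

-1.1872, 0.3195

Euler on (x,y): x_{n+1} = x_n + h·x', y_{n+1} = y_n + h·y'.
0.000000: (-1.250000, 1.720000); f=(1.053000, -5.104100) → (-1.092050, 0.954385)
0.150000: (-1.092050, 0.954385); f=(-0.058282, -2.676870) → (-1.100792, 0.552854)
0.300000: (-1.100792, 0.552854); f=(-0.575891, -1.555631) → (-1.187176, 0.319510)
(x(0.45), y(0.45)) ≈ (-1.1872, 0.3195)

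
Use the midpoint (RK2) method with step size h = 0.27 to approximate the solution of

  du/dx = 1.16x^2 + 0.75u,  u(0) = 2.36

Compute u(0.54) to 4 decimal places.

Midpoint: k1 = f(x_n, u_n); k2 = f(x_n + h/2, u_n + (h/2)·k1); u_{n+1} = u_n + h·k2.
x=0.000000, u=2.360000:
  k1 = f(0.000000, 2.360000) = 1.770000
  k2 = f(0.135000, 2.598950) = 1.970353
  u ← 2.360000 + 0.27·1.970353 = 2.891995
x=0.270000, u=2.891995:
  k1 = f(0.270000, 2.891995) = 2.253561
  k2 = f(0.405000, 3.196226) = 2.587439
  u ← 2.891995 + 0.27·2.587439 = 3.590604
u(0.54) ≈ 3.5906

3.5906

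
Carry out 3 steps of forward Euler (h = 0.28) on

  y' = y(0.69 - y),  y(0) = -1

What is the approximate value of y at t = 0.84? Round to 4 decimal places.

Euler: y_{n+1} = y_n + h·f(t_n, y_n).
t=0.000000, y=-1.000000: f=-1.690000 → y ← -1.000000 + 0.28·(-1.690000) = -1.473200
t=0.280000, y=-1.473200: f=-3.186826 → y ← -1.473200 + 0.28·(-3.186826) = -2.365511
t=0.560000, y=-2.365511: f=-7.227847 → y ← -2.365511 + 0.28·(-7.227847) = -4.389308
y(0.84) ≈ -4.3893

-4.3893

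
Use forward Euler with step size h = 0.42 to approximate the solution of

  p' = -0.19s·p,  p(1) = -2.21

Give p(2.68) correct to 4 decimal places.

Euler: p_{n+1} = p_n + h·f(s_n, p_n).
s=1.000000, p=-2.210000: f=0.419900 → p ← -2.210000 + 0.42·0.419900 = -2.033642
s=1.420000, p=-2.033642: f=0.548677 → p ← -2.033642 + 0.42·0.548677 = -1.803198
s=1.840000, p=-1.803198: f=0.630398 → p ← -1.803198 + 0.42·0.630398 = -1.538431
s=2.260000, p=-1.538431: f=0.660602 → p ← -1.538431 + 0.42·0.660602 = -1.260978
p(2.68) ≈ -1.2610

-1.2610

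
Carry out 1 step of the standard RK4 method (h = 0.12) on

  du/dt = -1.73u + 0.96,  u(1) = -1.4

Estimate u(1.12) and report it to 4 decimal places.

RK4: k1 = f(t_n, u_n); k2 = f(t_n + h/2, u_n + (h/2)·k1); k3 = f(t_n + h/2, u_n + (h/2)·k2); k4 = f(t_n + h, u_n + h·k3); u_{n+1} = u_n + (h/6)·(k1 + 2k2 + 2k3 + k4).
t=1.000000, u=-1.400000:
  k1 = f(1.000000, -1.400000) = 3.382000
  k2 = f(1.060000, -1.197080) = 3.030948
  k3 = f(1.060000, -1.218143) = 3.067388
  k4 = f(1.120000, -1.031913) = 2.745210
  u ← -1.400000 + (0.12/6)·(k1 + 2k2 + 2k3 + k4) = -1.033522
u(1.12) ≈ -1.0335

-1.0335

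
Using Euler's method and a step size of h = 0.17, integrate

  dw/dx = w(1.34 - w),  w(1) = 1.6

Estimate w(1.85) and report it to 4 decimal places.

Euler: w_{n+1} = w_n + h·f(x_n, w_n).
x=1.000000, w=1.600000: f=-0.416000 → w ← 1.600000 + 0.17·(-0.416000) = 1.529280
x=1.170000, w=1.529280: f=-0.289462 → w ← 1.529280 + 0.17·(-0.289462) = 1.480071
x=1.340000, w=1.480071: f=-0.207316 → w ← 1.480071 + 0.17·(-0.207316) = 1.444828
x=1.510000, w=1.444828: f=-0.151458 → w ← 1.444828 + 0.17·(-0.151458) = 1.419080
x=1.680000, w=1.419080: f=-0.112221 → w ← 1.419080 + 0.17·(-0.112221) = 1.400002
w(1.85) ≈ 1.4000

1.4000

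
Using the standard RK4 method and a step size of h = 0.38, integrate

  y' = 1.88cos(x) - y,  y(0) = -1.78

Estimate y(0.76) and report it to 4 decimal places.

0.0565

RK4: k1 = f(x_n, y_n); k2 = f(x_n + h/2, y_n + (h/2)·k1); k3 = f(x_n + h/2, y_n + (h/2)·k2); k4 = f(x_n + h, y_n + h·k3); y_{n+1} = y_n + (h/6)·(k1 + 2k2 + 2k3 + k4).
x=0.000000, y=-1.780000:
  k1 = f(0.000000, -1.780000) = 3.660000
  k2 = f(0.190000, -1.084600) = 2.930768
  k3 = f(0.190000, -1.223154) = 3.069322
  k4 = f(0.380000, -0.613658) = 2.359547
  y ← -1.780000 + (0.38/6)·(k1 + 2k2 + 2k3 + k4) = -0.638751
x=0.380000, y=-0.638751:
  k1 = f(0.380000, -0.638751) = 2.384640
  k2 = f(0.570000, -0.185669) = 1.768443
  k3 = f(0.570000, -0.302746) = 1.885520
  k4 = f(0.760000, 0.077747) = 1.284945
  y ← -0.638751 + (0.38/6)·(k1 + 2k2 + 2k3 + k4) = 0.056492
y(0.76) ≈ 0.0565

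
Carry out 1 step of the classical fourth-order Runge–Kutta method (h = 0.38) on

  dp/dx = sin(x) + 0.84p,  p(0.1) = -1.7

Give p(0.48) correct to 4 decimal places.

-2.2163

RK4: k1 = f(x_n, p_n); k2 = f(x_n + h/2, p_n + (h/2)·k1); k3 = f(x_n + h/2, p_n + (h/2)·k2); k4 = f(x_n + h, p_n + h·k3); p_{n+1} = p_n + (h/6)·(k1 + 2k2 + 2k3 + k4).
x=0.100000, p=-1.700000:
  k1 = f(0.100000, -1.700000) = -1.328167
  k2 = f(0.290000, -1.952352) = -1.354023
  k3 = f(0.290000, -1.957264) = -1.358150
  k4 = f(0.480000, -2.216097) = -1.399742
  p ← -1.700000 + (0.38/6)·(k1 + 2k2 + 2k3 + k4) = -2.216309
p(0.48) ≈ -2.2163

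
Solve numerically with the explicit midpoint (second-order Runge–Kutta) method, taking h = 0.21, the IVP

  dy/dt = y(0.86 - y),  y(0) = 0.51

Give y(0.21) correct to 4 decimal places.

Midpoint: k1 = f(t_n, y_n); k2 = f(t_n + h/2, y_n + (h/2)·k1); y_{n+1} = y_n + h·k2.
t=0.000000, y=0.510000:
  k1 = f(0.000000, 0.510000) = 0.178500
  k2 = f(0.105000, 0.528743) = 0.175150
  y ← 0.510000 + 0.21·0.175150 = 0.546781
y(0.21) ≈ 0.5468

0.5468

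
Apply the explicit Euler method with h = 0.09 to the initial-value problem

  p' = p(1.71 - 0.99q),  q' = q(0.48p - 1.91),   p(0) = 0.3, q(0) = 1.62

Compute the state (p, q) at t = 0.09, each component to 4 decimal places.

Euler on (p,q): p_{n+1} = p_n + h·p', q_{n+1} = q_n + h·q'.
0.000000: (0.300000, 1.620000); f=(0.031860, -2.860920) → (0.302867, 1.362517)
(p(0.09), q(0.09)) ≈ (0.3029, 1.3625)

0.3029, 1.3625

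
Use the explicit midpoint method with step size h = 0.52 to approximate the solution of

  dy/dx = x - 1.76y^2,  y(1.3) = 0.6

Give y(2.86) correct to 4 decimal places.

1.1729

Midpoint: k1 = f(x_n, y_n); k2 = f(x_n + h/2, y_n + (h/2)·k1); y_{n+1} = y_n + h·k2.
x=1.300000, y=0.600000:
  k1 = f(1.300000, 0.600000) = 0.666400
  k2 = f(1.560000, 0.773264) = 0.507631
  y ← 0.600000 + 0.52·0.507631 = 0.863968
x=1.820000, y=0.863968:
  k1 = f(1.820000, 0.863968) = 0.506265
  k2 = f(2.080000, 0.995597) = 0.335465
  y ← 0.863968 + 0.52·0.335465 = 1.038410
x=2.340000, y=1.038410:
  k1 = f(2.340000, 1.038410) = 0.442201
  k2 = f(2.600000, 1.153382) = 0.258689
  y ← 1.038410 + 0.52·0.258689 = 1.172928
y(2.86) ≈ 1.1729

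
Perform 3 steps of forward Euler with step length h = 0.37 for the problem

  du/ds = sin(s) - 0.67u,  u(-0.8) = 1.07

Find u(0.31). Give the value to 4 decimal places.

Euler: u_{n+1} = u_n + h·f(s_n, u_n).
s=-0.800000, u=1.070000: f=-1.434256 → u ← 1.070000 + 0.37·(-1.434256) = 0.539325
s=-0.430000, u=0.539325: f=-0.778219 → u ← 0.539325 + 0.37·(-0.778219) = 0.251384
s=-0.060000, u=0.251384: f=-0.228392 → u ← 0.251384 + 0.37·(-0.228392) = 0.166879
u(0.31) ≈ 0.1669

0.1669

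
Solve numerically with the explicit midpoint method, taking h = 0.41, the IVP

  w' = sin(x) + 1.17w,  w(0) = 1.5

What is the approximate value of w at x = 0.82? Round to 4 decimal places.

4.2237

Midpoint: k1 = f(x_n, w_n); k2 = f(x_n + h/2, w_n + (h/2)·k1); w_{n+1} = w_n + h·k2.
x=0.000000, w=1.500000:
  k1 = f(0.000000, 1.500000) = 1.755000
  k2 = f(0.205000, 1.859775) = 2.379504
  w ← 1.500000 + 0.41·2.379504 = 2.475597
x=0.410000, w=2.475597:
  k1 = f(0.410000, 2.475597) = 3.295057
  k2 = f(0.615000, 3.151083) = 4.263726
  w ← 2.475597 + 0.41·4.263726 = 4.223724
w(0.82) ≈ 4.2237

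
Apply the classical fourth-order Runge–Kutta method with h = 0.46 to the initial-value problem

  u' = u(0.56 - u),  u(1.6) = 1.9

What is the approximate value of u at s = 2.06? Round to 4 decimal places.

1.2289

RK4: k1 = f(s_n, u_n); k2 = f(s_n + h/2, u_n + (h/2)·k1); k3 = f(s_n + h/2, u_n + (h/2)·k2); k4 = f(s_n + h, u_n + h·k3); u_{n+1} = u_n + (h/6)·(k1 + 2k2 + 2k3 + k4).
s=1.600000, u=1.900000:
  k1 = f(1.600000, 1.900000) = -2.546000
  k2 = f(1.830000, 1.314420) = -0.991625
  k3 = f(1.830000, 1.671926) = -1.859059
  k4 = f(2.060000, 1.044833) = -0.506569
  u ← 1.900000 + (0.46/6)·(k1 + 2k2 + 2k3 + k4) = 1.228865
u(2.06) ≈ 1.2289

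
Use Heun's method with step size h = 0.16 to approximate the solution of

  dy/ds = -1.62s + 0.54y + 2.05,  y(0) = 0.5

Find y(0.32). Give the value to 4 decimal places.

Heun: k1 = f(s_n, y_n); k2 = f(s_n + h, y_n + h·k1); y_{n+1} = y_n + (h/2)·(k1 + k2).
s=0.000000, y=0.500000:
  k1 = f(0.000000, 0.500000) = 2.320000
  k2 = f(0.160000, 0.871200) = 2.261248
  y ← 0.500000 + (0.16/2)·(2.320000 + 2.261248) = 0.866500
s=0.160000, y=0.866500:
  k1 = f(0.160000, 0.866500) = 2.258710
  k2 = f(0.320000, 1.227893) = 2.194662
  y ← 0.866500 + (0.16/2)·(2.258710 + 2.194662) = 1.222770
y(0.32) ≈ 1.2228

1.2228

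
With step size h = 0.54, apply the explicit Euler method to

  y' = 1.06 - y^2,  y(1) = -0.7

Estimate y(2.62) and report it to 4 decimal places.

Euler: y_{n+1} = y_n + h·f(s_n, y_n).
s=1.000000, y=-0.700000: f=0.570000 → y ← -0.700000 + 0.54·0.570000 = -0.392200
s=1.540000, y=-0.392200: f=0.906179 → y ← -0.392200 + 0.54·0.906179 = 0.097137
s=2.080000, y=0.097137: f=1.050564 → y ← 0.097137 + 0.54·1.050564 = 0.664442
y(2.62) ≈ 0.6644

0.6644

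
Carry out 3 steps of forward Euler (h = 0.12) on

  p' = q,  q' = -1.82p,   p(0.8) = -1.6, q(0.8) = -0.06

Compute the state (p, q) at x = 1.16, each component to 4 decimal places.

Euler on (p,q): p_{n+1} = p_n + h·p', q_{n+1} = q_n + h·q'.
0.800000: (-1.600000, -0.060000); f=(-0.060000, 2.912000) → (-1.607200, 0.289440)
0.920000: (-1.607200, 0.289440); f=(0.289440, 2.925104) → (-1.572467, 0.640452)
1.040000: (-1.572467, 0.640452); f=(0.640452, 2.861890) → (-1.495613, 0.983879)
(p(1.16), q(1.16)) ≈ (-1.4956, 0.9839)

-1.4956, 0.9839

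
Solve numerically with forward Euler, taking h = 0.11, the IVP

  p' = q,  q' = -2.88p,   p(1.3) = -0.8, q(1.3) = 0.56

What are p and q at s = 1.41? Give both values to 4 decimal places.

Euler on (p,q): p_{n+1} = p_n + h·p', q_{n+1} = q_n + h·q'.
1.300000: (-0.800000, 0.560000); f=(0.560000, 2.304000) → (-0.738400, 0.813440)
(p(1.41), q(1.41)) ≈ (-0.7384, 0.8134)

-0.7384, 0.8134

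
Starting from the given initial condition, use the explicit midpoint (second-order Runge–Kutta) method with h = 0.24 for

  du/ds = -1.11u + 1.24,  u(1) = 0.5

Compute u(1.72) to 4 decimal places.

Midpoint: k1 = f(s_n, u_n); k2 = f(s_n + h/2, u_n + (h/2)·k1); u_{n+1} = u_n + h·k2.
s=1.000000, u=0.500000:
  k1 = f(1.000000, 0.500000) = 0.685000
  k2 = f(1.120000, 0.582200) = 0.593758
  u ← 0.500000 + 0.24·0.593758 = 0.642502
s=1.240000, u=0.642502:
  k1 = f(1.240000, 0.642502) = 0.526823
  k2 = f(1.360000, 0.705721) = 0.456650
  u ← 0.642502 + 0.24·0.456650 = 0.752098
s=1.480000, u=0.752098:
  k1 = f(1.480000, 0.752098) = 0.405171
  k2 = f(1.600000, 0.800718) = 0.351202
  u ← 0.752098 + 0.24·0.351202 = 0.836387
u(1.72) ≈ 0.8364

0.8364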